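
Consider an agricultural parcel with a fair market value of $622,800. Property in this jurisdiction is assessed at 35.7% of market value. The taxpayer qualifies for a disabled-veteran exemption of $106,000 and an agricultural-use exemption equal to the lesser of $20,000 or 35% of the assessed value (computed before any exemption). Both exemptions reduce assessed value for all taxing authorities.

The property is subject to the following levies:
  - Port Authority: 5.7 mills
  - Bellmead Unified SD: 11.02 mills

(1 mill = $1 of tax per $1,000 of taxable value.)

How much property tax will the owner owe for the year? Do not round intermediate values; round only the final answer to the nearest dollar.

$1,611

Assessed value = $622,800 × 0.357 = $222,339.6
Agricultural-use exemption = min($20,000, 35% × $222,339.6) = min($20,000, $77,818.86) = $20,000 (dollar cap binds)
Taxable value = $222,339.6 − $106,000 − $20,000 = $96,339.6
Port Authority: $96,339.6 × 0.0057 = $549.13572
Bellmead Unified SD: $96,339.6 × 0.01102 = $1,061.662392
Total = $1,610.798112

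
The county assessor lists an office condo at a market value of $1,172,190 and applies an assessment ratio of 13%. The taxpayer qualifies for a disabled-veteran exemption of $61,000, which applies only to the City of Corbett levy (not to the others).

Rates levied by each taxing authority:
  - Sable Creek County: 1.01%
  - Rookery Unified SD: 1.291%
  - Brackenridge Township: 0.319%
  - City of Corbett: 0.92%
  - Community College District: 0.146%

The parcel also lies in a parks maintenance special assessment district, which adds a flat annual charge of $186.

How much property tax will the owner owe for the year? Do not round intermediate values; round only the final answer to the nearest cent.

$5,241.70

Assessed value = $1,172,190 × 0.13 = $152,384.7
Sable Creek County: $152,384.7 × 0.0101 = $1,539.08547
Rookery Unified SD: $152,384.7 × 0.01291 = $1,967.286477
Brackenridge Township: $152,384.7 × 0.00319 = $486.107193
City of Corbett: ($152,384.7 − $61,000) × 0.0092 = $91,384.7 × 0.0092 = $840.73924
Community College District: $152,384.7 × 0.00146 = $222.481662
Levies subtotal = $5,055.700042
Total = $5,055.700042 + $186 = $5,241.700042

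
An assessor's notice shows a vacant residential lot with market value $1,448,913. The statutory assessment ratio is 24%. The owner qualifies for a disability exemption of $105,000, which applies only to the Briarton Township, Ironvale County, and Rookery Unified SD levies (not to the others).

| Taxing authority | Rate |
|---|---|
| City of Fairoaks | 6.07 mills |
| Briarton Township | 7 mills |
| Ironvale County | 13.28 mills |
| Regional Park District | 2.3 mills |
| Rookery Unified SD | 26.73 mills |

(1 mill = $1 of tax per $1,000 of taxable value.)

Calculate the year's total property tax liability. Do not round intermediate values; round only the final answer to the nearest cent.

Assessed value = $1,448,913 × 0.24 = $347,739.12
City of Fairoaks: $347,739.12 × 0.00607 = $2,110.7764584
Briarton Township: ($347,739.12 − $105,000) × 0.007 = $242,739.12 × 0.007 = $1,699.17384
Ironvale County: ($347,739.12 − $105,000) × 0.01328 = $242,739.12 × 0.01328 = $3,223.5755136
Regional Park District: $347,739.12 × 0.0023 = $799.799976
Rookery Unified SD: ($347,739.12 − $105,000) × 0.02673 = $242,739.12 × 0.02673 = $6,488.4166776
Total = $14,321.7424656

$14,321.74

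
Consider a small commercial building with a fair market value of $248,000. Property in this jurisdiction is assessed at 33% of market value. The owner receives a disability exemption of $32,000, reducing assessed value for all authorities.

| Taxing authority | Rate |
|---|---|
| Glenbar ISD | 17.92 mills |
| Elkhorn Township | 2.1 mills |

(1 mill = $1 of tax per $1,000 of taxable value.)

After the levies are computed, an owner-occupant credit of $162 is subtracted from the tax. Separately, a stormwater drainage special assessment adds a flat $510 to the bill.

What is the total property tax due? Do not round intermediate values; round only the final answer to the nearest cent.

$1,345.80

Assessed value = $248,000 × 0.33 = $81,840
Taxable value = $81,840 − $32,000 = $49,840
Glenbar ISD: $49,840 × 0.01792 = $893.1328
Elkhorn Township: $49,840 × 0.0021 = $104.664
Levies subtotal = $997.7968
After credit = $997.7968 − $162 = $835.7968
Total = $835.7968 + $510 = $1,345.7968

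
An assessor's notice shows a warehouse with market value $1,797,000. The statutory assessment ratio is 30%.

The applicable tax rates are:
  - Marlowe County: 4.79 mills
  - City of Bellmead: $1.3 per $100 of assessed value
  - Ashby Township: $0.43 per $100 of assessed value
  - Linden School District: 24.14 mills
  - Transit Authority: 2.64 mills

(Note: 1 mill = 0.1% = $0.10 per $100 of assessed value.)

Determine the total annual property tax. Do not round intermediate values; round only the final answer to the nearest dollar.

Assessed value = $1,797,000 × 0.3 = $539,100
Marlowe County: $539,100 × 0.00479 = $2,582.289
City of Bellmead: $539,100 × 0.013 = $7,008.3
Ashby Township: $539,100 × 0.0043 = $2,318.13
Linden School District: $539,100 × 0.02414 = $13,013.874
Transit Authority: $539,100 × 0.00264 = $1,423.224
Total = $26,345.817

$26,346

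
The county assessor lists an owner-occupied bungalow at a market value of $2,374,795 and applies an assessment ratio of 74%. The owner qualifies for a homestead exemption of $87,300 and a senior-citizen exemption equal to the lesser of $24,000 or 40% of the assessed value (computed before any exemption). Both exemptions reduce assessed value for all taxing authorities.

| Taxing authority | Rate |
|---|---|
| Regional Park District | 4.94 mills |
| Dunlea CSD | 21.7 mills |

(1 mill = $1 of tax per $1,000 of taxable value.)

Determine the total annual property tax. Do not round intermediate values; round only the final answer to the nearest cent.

$43,850.73

Assessed value = $2,374,795 × 0.74 = $1,757,348.3
Senior-citizen exemption = min($24,000, 40% × $1,757,348.3) = min($24,000, $702,939.32) = $24,000 (dollar cap binds)
Taxable value = $1,757,348.3 − $87,300 − $24,000 = $1,646,048.3
Regional Park District: $1,646,048.3 × 0.00494 = $8,131.478602
Dunlea CSD: $1,646,048.3 × 0.0217 = $35,719.24811
Total = $43,850.726712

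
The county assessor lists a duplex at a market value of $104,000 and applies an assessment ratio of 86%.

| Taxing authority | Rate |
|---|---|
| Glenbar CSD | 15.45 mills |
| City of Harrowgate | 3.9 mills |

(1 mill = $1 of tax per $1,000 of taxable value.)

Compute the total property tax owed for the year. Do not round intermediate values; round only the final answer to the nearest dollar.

Assessed value = $104,000 × 0.86 = $89,440
Glenbar CSD: $89,440 × 0.01545 = $1,381.848
City of Harrowgate: $89,440 × 0.0039 = $348.816
Total = $1,381.848 + $348.816 = $1,730.664

$1,731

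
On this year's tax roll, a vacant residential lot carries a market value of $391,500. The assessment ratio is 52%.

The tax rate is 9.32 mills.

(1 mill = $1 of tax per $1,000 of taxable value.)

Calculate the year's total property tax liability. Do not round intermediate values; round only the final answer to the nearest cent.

$1,897.37

Assessed value = $391,500 × 0.52 = $203,580
Tax = $203,580 × 0.00932 = $1,897.3656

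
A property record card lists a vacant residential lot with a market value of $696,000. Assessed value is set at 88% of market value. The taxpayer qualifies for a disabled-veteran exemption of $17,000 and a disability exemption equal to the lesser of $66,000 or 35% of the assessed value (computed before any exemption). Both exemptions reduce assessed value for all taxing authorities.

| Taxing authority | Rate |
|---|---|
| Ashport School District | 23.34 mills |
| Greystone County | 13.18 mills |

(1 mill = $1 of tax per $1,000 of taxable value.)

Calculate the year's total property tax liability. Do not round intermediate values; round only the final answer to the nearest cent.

$19,336.61

Assessed value = $696,000 × 0.88 = $612,480
Disability exemption = min($66,000, 35% × $612,480) = min($66,000, $214,368) = $66,000 (dollar cap binds)
Taxable value = $612,480 − $17,000 − $66,000 = $529,480
Ashport School District: $529,480 × 0.02334 = $12,358.0632
Greystone County: $529,480 × 0.01318 = $6,978.5464
Total = $19,336.6096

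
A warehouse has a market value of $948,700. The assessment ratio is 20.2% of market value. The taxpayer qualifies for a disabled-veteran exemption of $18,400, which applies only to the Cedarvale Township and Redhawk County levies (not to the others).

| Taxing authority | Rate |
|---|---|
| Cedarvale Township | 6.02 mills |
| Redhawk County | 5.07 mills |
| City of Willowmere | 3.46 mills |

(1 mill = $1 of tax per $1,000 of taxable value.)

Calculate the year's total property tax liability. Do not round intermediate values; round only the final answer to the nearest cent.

$2,584.27

Assessed value = $948,700 × 0.202 = $191,637.4
Cedarvale Township: ($191,637.4 − $18,400) × 0.00602 = $173,237.4 × 0.00602 = $1,042.889148
Redhawk County: ($191,637.4 − $18,400) × 0.00507 = $173,237.4 × 0.00507 = $878.313618
City of Willowmere: $191,637.4 × 0.00346 = $663.065404
Total = $2,584.26817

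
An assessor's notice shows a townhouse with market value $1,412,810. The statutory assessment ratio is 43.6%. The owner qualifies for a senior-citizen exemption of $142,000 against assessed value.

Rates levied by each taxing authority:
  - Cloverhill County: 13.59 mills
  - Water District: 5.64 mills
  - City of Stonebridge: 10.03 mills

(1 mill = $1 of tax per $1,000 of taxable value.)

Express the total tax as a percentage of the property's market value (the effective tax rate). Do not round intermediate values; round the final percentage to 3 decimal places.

0.982%

Assessed value = $1,412,810 × 0.436 = $615,985.16
Taxable value = $615,985.16 − $142,000 = $473,985.16
Cloverhill County: $473,985.16 × 0.01359 = $6,441.4583244
Water District: $473,985.16 × 0.00564 = $2,673.2763024
City of Stonebridge: $473,985.16 × 0.01003 = $4,754.0711548
Total tax = $13,868.8057816
Effective rate = $13,868.8057816 ÷ $1,412,810 = 0.982% of market value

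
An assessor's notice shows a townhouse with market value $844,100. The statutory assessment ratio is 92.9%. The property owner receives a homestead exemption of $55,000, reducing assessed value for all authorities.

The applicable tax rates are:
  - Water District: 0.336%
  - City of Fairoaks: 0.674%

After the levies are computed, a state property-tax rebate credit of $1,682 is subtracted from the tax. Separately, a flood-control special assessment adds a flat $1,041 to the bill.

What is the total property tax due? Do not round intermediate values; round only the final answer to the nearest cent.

$6,723.61

Assessed value = $844,100 × 0.929 = $784,168.9
Taxable value = $784,168.9 − $55,000 = $729,168.9
Water District: $729,168.9 × 0.00336 = $2,450.007504
City of Fairoaks: $729,168.9 × 0.00674 = $4,914.598386
Levies subtotal = $7,364.60589
After credit = $7,364.60589 − $1,682 = $5,682.60589
Total = $5,682.60589 + $1,041 = $6,723.60589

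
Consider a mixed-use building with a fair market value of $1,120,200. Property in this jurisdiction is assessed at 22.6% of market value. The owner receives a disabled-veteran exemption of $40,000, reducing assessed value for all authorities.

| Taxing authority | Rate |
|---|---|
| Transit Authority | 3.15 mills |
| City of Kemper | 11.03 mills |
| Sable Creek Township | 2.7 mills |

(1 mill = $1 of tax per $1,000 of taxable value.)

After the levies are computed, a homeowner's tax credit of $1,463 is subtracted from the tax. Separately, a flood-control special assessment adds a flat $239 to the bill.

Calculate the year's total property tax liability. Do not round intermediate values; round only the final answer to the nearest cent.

Assessed value = $1,120,200 × 0.226 = $253,165.2
Taxable value = $253,165.2 − $40,000 = $213,165.2
Transit Authority: $213,165.2 × 0.00315 = $671.47038
City of Kemper: $213,165.2 × 0.01103 = $2,351.212156
Sable Creek Township: $213,165.2 × 0.0027 = $575.54604
Levies subtotal = $3,598.228576
After credit = $3,598.228576 − $1,463 = $2,135.228576
Total = $2,135.228576 + $239 = $2,374.228576

$2,374.23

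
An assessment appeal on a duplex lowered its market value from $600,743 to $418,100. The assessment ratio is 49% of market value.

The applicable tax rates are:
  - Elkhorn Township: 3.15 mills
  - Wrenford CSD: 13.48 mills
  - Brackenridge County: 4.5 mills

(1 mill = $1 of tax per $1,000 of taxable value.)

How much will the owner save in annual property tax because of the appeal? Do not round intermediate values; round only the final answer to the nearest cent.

$1,891.03

Old assessed value = $600,743 × 0.49 = $294,364.07
New assessed value = $418,100 × 0.49 = $204,869
Combined rate = 0.00315 + 0.01348 + 0.0045 = 0.02113
Old tax = $294,364.07 × 0.02113 = $6,219.9127991
New tax = $204,869 × 0.02113 = $4,328.88197
Reduction = $6,219.9127991 − $4,328.88197 = $1,891.0308291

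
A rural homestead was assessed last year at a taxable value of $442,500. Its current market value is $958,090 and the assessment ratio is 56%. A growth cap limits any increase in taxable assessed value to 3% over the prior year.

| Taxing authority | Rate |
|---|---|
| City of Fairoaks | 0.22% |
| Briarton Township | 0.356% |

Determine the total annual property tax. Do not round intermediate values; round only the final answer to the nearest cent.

Uncapped assessed value = $958,090 × 0.56 = $536,530.4
Cap limit = $442,500 × 1.03 = $455,775
Taxable assessed value = min($536,530.4, $455,775) = $455,775 (cap binds)
City of Fairoaks: $455,775 × 0.0022 = $1,002.705
Briarton Township: $455,775 × 0.00356 = $1,622.559
Total = $2,625.264

$2,625.26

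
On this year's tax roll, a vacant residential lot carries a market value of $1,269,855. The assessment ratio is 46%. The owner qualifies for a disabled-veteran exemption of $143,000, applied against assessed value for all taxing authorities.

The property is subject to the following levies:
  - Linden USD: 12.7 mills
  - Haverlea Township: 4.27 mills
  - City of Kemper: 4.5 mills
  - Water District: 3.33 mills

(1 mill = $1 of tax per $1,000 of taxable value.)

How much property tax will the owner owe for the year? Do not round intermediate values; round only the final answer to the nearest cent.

$10,940.11

Assessed value = $1,269,855 × 0.46 = $584,133.3
Taxable value = $584,133.3 − $143,000 = $441,133.3
Linden USD: $441,133.3 × 0.0127 = $5,602.39291
Haverlea Township: $441,133.3 × 0.00427 = $1,883.639191
City of Kemper: $441,133.3 × 0.0045 = $1,985.09985
Water District: $441,133.3 × 0.00333 = $1,468.973889
Total = $5,602.39291 + $1,883.639191 + $1,985.09985 + $1,468.973889 = $10,940.10584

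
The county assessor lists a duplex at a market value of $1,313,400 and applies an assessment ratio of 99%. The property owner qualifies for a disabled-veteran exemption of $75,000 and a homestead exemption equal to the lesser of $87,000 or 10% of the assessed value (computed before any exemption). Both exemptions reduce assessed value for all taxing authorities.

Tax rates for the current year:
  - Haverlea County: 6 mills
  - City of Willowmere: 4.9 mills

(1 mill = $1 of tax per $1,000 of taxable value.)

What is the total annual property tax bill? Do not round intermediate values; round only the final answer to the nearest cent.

$12,407.10

Assessed value = $1,313,400 × 0.99 = $1,300,266
Homestead exemption = min($87,000, 10% × $1,300,266) = min($87,000, $130,026.6) = $87,000 (dollar cap binds)
Taxable value = $1,300,266 − $75,000 − $87,000 = $1,138,266
Haverlea County: $1,138,266 × 0.006 = $6,829.596
City of Willowmere: $1,138,266 × 0.0049 = $5,577.5034
Total = $12,407.0994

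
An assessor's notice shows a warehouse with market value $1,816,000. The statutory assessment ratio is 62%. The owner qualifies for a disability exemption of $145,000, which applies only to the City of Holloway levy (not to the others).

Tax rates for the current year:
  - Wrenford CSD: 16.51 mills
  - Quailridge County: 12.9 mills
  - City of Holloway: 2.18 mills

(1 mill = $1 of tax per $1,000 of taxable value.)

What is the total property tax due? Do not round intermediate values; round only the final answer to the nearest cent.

Assessed value = $1,816,000 × 0.62 = $1,125,920
Wrenford CSD: $1,125,920 × 0.01651 = $18,588.9392
Quailridge County: $1,125,920 × 0.0129 = $14,524.368
City of Holloway: ($1,125,920 − $145,000) × 0.00218 = $980,920 × 0.00218 = $2,138.4056
Total = $35,251.7128

$35,251.71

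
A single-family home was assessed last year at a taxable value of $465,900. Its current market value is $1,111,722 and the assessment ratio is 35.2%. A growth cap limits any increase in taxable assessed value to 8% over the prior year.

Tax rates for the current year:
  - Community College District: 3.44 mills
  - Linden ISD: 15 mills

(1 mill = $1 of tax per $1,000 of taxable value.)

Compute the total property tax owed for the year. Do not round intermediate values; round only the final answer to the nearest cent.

Uncapped assessed value = $1,111,722 × 0.352 = $391,326.144
Cap limit = $465,900 × 1.08 = $503,172
Taxable assessed value = min($391,326.144, $503,172) = $391,326.144 (cap does not bind)
Community College District: $391,326.144 × 0.00344 = $1,346.16193536
Linden ISD: $391,326.144 × 0.015 = $5,869.89216
Total = $7,216.05409536

$7,216.05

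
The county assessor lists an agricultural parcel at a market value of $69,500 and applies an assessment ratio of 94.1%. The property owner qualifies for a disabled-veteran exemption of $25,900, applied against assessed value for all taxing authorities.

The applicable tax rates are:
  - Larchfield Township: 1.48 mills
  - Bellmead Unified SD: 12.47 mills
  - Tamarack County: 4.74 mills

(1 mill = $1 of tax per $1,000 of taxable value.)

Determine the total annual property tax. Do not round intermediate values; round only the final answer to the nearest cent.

$738.25

Assessed value = $69,500 × 0.941 = $65,399.5
Taxable value = $65,399.5 − $25,900 = $39,499.5
Larchfield Township: $39,499.5 × 0.00148 = $58.45926
Bellmead Unified SD: $39,499.5 × 0.01247 = $492.558765
Tamarack County: $39,499.5 × 0.00474 = $187.22763
Total = $58.45926 + $492.558765 + $187.22763 = $738.245655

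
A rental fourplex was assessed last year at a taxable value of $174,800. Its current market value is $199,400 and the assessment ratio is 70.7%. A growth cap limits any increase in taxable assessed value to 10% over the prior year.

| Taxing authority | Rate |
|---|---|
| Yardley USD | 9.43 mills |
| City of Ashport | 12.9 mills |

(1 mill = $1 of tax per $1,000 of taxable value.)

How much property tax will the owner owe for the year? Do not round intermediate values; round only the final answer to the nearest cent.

$3,147.99

Uncapped assessed value = $199,400 × 0.707 = $140,975.8
Cap limit = $174,800 × 1.1 = $192,280
Taxable assessed value = min($140,975.8, $192,280) = $140,975.8 (cap does not bind)
Yardley USD: $140,975.8 × 0.00943 = $1,329.401794
City of Ashport: $140,975.8 × 0.0129 = $1,818.58782
Total = $3,147.989614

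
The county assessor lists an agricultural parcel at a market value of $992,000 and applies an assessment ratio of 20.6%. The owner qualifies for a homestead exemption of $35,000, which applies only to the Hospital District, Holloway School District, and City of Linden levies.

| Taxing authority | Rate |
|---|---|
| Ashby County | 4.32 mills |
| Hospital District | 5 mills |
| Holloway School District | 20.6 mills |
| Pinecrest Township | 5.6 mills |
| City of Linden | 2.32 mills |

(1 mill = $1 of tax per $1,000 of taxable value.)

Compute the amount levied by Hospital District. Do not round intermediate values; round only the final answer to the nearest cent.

$846.76

Assessed value = $992,000 × 0.206 = $204,352
Hospital District taxable value = $204,352 − $35,000 = $169,352
Hospital District levy = $169,352 × 0.005 = $846.76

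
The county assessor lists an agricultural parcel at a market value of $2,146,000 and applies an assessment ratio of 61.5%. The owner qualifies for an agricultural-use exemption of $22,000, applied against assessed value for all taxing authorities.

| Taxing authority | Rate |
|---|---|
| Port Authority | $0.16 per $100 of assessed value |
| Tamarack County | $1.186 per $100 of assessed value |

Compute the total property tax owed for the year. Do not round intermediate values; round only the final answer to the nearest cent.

Assessed value = $2,146,000 × 0.615 = $1,319,790
Taxable value = $1,319,790 − $22,000 = $1,297,790
Port Authority: $1,297,790 × 0.0016 = $2,076.464
Tamarack County: $1,297,790 × 0.01186 = $15,391.7894
Total = $2,076.464 + $15,391.7894 = $17,468.2534

$17,468.25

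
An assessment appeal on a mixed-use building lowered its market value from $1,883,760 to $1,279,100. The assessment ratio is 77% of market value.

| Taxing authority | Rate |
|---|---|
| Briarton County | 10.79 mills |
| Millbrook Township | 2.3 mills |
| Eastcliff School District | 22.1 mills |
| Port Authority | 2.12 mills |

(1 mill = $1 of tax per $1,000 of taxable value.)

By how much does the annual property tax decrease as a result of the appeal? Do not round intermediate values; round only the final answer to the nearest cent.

$17,371.10

Old assessed value = $1,883,760 × 0.77 = $1,450,495.2
New assessed value = $1,279,100 × 0.77 = $984,907
Combined rate = 0.01079 + 0.0023 + 0.0221 + 0.00212 = 0.03731
Old tax = $1,450,495.2 × 0.03731 = $54,117.975912
New tax = $984,907 × 0.03731 = $36,746.88017
Reduction = $54,117.975912 − $36,746.88017 = $17,371.095742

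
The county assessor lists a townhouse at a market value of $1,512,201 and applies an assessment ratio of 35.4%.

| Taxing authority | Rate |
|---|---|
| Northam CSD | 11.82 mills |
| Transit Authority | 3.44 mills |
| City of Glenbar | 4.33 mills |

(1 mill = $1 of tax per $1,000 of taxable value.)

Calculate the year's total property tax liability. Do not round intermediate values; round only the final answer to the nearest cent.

$10,486.90

Assessed value = $1,512,201 × 0.354 = $535,319.154
Northam CSD: $535,319.154 × 0.01182 = $6,327.47240028
Transit Authority: $535,319.154 × 0.00344 = $1,841.49788976
City of Glenbar: $535,319.154 × 0.00433 = $2,317.93193682
Total = $6,327.47240028 + $1,841.49788976 + $2,317.93193682 = $10,486.90222686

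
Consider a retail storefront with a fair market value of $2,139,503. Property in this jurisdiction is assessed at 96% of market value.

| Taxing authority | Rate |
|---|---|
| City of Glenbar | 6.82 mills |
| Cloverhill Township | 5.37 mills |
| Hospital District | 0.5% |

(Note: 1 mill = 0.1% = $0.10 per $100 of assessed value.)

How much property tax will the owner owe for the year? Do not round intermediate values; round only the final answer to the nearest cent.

$35,306.93

Assessed value = $2,139,503 × 0.96 = $2,053,922.88
City of Glenbar: $2,053,922.88 × 0.00682 = $14,007.7540416
Cloverhill Township: $2,053,922.88 × 0.00537 = $11,029.5658656
Hospital District: $2,053,922.88 × 0.005 = $10,269.6144
Total = $35,306.9343072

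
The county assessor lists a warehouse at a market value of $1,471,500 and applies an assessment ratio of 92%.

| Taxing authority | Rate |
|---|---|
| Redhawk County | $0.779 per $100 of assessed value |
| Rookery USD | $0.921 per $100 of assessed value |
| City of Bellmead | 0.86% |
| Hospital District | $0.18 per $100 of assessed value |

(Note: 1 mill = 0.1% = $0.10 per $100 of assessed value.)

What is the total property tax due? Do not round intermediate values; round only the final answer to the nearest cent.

$37,093.57

Assessed value = $1,471,500 × 0.92 = $1,353,780
Redhawk County: $1,353,780 × 0.00779 = $10,545.9462
Rookery USD: $1,353,780 × 0.00921 = $12,468.3138
City of Bellmead: $1,353,780 × 0.0086 = $11,642.508
Hospital District: $1,353,780 × 0.0018 = $2,436.804
Total = $37,093.572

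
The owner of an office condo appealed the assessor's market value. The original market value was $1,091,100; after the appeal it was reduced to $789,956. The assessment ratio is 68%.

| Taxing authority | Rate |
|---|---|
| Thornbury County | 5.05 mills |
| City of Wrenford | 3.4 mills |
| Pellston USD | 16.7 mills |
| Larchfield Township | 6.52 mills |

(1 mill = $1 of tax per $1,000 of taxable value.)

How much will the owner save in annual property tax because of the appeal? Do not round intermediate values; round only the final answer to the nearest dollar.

$6,485

Old assessed value = $1,091,100 × 0.68 = $741,948
New assessed value = $789,956 × 0.68 = $537,170.08
Combined rate = 0.00505 + 0.0034 + 0.0167 + 0.00652 = 0.03167
Old tax = $741,948 × 0.03167 = $23,497.49316
New tax = $537,170.08 × 0.03167 = $17,012.1764336
Reduction = $23,497.49316 − $17,012.1764336 = $6,485.3167264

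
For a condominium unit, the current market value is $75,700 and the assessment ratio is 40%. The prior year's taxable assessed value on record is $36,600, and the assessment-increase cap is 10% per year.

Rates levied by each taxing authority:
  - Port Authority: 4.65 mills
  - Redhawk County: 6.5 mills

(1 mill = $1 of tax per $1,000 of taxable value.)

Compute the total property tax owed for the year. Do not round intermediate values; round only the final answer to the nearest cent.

$337.62

Uncapped assessed value = $75,700 × 0.4 = $30,280
Cap limit = $36,600 × 1.1 = $40,260
Taxable assessed value = min($30,280, $40,260) = $30,280 (cap does not bind)
Port Authority: $30,280 × 0.00465 = $140.802
Redhawk County: $30,280 × 0.0065 = $196.82
Total = $337.622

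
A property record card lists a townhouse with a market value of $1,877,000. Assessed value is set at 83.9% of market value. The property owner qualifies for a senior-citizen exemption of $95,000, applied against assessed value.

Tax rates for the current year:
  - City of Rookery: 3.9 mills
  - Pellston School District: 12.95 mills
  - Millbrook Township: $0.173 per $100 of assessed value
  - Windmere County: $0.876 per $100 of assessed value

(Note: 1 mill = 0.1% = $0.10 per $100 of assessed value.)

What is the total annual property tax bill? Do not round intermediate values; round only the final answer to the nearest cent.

$40,457.81

Assessed value = $1,877,000 × 0.839 = $1,574,803
Taxable value = $1,574,803 − $95,000 = $1,479,803
City of Rookery: $1,479,803 × 0.0039 = $5,771.2317
Pellston School District: $1,479,803 × 0.01295 = $19,163.44885
Millbrook Township: $1,479,803 × 0.00173 = $2,560.05919
Windmere County: $1,479,803 × 0.00876 = $12,963.07428
Total = $40,457.81402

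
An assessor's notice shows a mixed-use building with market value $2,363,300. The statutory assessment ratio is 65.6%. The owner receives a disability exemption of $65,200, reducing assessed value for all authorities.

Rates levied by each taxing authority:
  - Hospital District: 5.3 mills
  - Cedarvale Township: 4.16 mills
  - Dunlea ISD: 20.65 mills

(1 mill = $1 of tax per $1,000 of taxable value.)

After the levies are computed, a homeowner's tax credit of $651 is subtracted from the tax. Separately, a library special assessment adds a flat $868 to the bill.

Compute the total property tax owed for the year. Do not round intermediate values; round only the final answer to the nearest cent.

$44,934.11

Assessed value = $2,363,300 × 0.656 = $1,550,324.8
Taxable value = $1,550,324.8 − $65,200 = $1,485,124.8
Hospital District: $1,485,124.8 × 0.0053 = $7,871.16144
Cedarvale Township: $1,485,124.8 × 0.00416 = $6,178.119168
Dunlea ISD: $1,485,124.8 × 0.02065 = $30,667.82712
Levies subtotal = $44,717.107728
After credit = $44,717.107728 − $651 = $44,066.107728
Total = $44,066.107728 + $868 = $44,934.107728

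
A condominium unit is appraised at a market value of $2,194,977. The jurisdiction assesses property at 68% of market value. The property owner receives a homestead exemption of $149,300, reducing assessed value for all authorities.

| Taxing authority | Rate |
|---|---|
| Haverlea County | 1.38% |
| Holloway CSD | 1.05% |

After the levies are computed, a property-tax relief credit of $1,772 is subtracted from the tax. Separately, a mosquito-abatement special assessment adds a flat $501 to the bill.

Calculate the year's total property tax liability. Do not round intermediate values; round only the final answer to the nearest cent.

Assessed value = $2,194,977 × 0.68 = $1,492,584.36
Taxable value = $1,492,584.36 − $149,300 = $1,343,284.36
Haverlea County: $1,343,284.36 × 0.0138 = $18,537.324168
Holloway CSD: $1,343,284.36 × 0.0105 = $14,104.48578
Levies subtotal = $32,641.809948
After credit = $32,641.809948 − $1,772 = $30,869.809948
Total = $30,869.809948 + $501 = $31,370.809948

$31,370.81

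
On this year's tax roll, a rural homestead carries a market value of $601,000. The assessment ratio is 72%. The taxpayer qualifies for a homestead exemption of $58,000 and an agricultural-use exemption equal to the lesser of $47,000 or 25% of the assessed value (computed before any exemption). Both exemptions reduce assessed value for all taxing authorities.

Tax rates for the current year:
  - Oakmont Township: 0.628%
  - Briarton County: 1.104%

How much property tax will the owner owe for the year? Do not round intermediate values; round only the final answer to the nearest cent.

Assessed value = $601,000 × 0.72 = $432,720
Agricultural-use exemption = min($47,000, 25% × $432,720) = min($47,000, $108,180) = $47,000 (dollar cap binds)
Taxable value = $432,720 − $58,000 − $47,000 = $327,720
Oakmont Township: $327,720 × 0.00628 = $2,058.0816
Briarton County: $327,720 × 0.01104 = $3,618.0288
Total = $5,676.1104

$5,676.11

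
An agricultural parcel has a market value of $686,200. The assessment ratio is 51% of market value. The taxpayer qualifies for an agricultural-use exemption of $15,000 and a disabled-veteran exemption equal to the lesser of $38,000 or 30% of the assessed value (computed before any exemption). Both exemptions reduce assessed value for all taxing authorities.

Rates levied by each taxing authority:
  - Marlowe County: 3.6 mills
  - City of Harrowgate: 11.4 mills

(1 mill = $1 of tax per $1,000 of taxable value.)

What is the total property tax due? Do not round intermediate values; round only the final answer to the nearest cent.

Assessed value = $686,200 × 0.51 = $349,962
Disabled-veteran exemption = min($38,000, 30% × $349,962) = min($38,000, $104,988.6) = $38,000 (dollar cap binds)
Taxable value = $349,962 − $15,000 − $38,000 = $296,962
Marlowe County: $296,962 × 0.0036 = $1,069.0632
City of Harrowgate: $296,962 × 0.0114 = $3,385.3668
Total = $4,454.43

$4,454.43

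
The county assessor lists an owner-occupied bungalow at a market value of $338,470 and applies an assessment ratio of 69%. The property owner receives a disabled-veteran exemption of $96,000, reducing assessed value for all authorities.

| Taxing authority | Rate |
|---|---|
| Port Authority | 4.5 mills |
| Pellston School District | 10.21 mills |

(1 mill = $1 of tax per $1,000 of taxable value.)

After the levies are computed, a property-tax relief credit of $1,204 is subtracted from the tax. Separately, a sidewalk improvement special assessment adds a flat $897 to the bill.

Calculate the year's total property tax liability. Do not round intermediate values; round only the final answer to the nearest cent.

$1,716.28

Assessed value = $338,470 × 0.69 = $233,544.3
Taxable value = $233,544.3 − $96,000 = $137,544.3
Port Authority: $137,544.3 × 0.0045 = $618.94935
Pellston School District: $137,544.3 × 0.01021 = $1,404.327303
Levies subtotal = $2,023.276653
After credit = $2,023.276653 − $1,204 = $819.276653
Total = $819.276653 + $897 = $1,716.276653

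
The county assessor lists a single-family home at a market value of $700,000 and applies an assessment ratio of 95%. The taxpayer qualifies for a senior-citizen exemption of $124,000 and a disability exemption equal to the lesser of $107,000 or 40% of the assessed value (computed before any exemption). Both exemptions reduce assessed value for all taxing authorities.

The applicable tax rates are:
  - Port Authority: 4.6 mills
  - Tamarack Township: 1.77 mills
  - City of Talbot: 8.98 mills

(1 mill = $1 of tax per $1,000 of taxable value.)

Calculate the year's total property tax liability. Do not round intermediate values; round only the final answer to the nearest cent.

$6,661.90

Assessed value = $700,000 × 0.95 = $665,000
Disability exemption = min($107,000, 40% × $665,000) = min($107,000, $266,000) = $107,000 (dollar cap binds)
Taxable value = $665,000 − $124,000 − $107,000 = $434,000
Port Authority: $434,000 × 0.0046 = $1,996.4
Tamarack Township: $434,000 × 0.00177 = $768.18
City of Talbot: $434,000 × 0.00898 = $3,897.32
Total = $6,661.9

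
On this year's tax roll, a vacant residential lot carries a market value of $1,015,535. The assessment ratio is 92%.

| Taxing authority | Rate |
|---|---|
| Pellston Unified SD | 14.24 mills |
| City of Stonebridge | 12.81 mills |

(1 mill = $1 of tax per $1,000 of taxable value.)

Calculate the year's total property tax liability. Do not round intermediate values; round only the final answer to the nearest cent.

Assessed value = $1,015,535 × 0.92 = $934,292.2
Pellston Unified SD: $934,292.2 × 0.01424 = $13,304.320928
City of Stonebridge: $934,292.2 × 0.01281 = $11,968.283082
Total = $13,304.320928 + $11,968.283082 = $25,272.60401

$25,272.60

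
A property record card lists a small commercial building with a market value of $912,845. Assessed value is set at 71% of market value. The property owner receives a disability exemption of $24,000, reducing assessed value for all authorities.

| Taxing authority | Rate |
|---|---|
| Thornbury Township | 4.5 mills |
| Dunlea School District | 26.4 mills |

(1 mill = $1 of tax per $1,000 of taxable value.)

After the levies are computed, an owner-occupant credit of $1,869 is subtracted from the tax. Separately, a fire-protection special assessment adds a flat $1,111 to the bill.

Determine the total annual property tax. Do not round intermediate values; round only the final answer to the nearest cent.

$18,527.31

Assessed value = $912,845 × 0.71 = $648,119.95
Taxable value = $648,119.95 − $24,000 = $624,119.95
Thornbury Township: $624,119.95 × 0.0045 = $2,808.539775
Dunlea School District: $624,119.95 × 0.0264 = $16,476.76668
Levies subtotal = $19,285.306455
After credit = $19,285.306455 − $1,869 = $17,416.306455
Total = $17,416.306455 + $1,111 = $18,527.306455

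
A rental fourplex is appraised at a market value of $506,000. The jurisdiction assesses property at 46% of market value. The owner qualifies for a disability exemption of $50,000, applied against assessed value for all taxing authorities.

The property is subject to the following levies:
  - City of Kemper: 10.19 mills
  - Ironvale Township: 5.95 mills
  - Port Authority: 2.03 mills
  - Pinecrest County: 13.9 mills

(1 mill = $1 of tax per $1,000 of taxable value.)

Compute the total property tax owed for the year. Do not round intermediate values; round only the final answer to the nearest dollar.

Assessed value = $506,000 × 0.46 = $232,760
Taxable value = $232,760 − $50,000 = $182,760
City of Kemper: $182,760 × 0.01019 = $1,862.3244
Ironvale Township: $182,760 × 0.00595 = $1,087.422
Port Authority: $182,760 × 0.00203 = $371.0028
Pinecrest County: $182,760 × 0.0139 = $2,540.364
Total = $1,862.3244 + $1,087.422 + $371.0028 + $2,540.364 = $5,861.1132

$5,861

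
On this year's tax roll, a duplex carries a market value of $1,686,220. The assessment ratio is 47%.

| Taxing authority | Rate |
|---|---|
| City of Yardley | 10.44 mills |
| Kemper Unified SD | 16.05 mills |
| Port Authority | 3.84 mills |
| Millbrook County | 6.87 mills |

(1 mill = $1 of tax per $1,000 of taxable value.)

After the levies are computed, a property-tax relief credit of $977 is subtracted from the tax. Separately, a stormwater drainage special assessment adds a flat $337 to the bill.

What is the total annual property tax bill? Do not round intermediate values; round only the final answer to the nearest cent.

$28,841.87

Assessed value = $1,686,220 × 0.47 = $792,523.4
City of Yardley: $792,523.4 × 0.01044 = $8,273.944296
Kemper Unified SD: $792,523.4 × 0.01605 = $12,720.00057
Port Authority: $792,523.4 × 0.00384 = $3,043.289856
Millbrook County: $792,523.4 × 0.00687 = $5,444.635758
Levies subtotal = $29,481.87048
After credit = $29,481.87048 − $977 = $28,504.87048
Total = $28,504.87048 + $337 = $28,841.87048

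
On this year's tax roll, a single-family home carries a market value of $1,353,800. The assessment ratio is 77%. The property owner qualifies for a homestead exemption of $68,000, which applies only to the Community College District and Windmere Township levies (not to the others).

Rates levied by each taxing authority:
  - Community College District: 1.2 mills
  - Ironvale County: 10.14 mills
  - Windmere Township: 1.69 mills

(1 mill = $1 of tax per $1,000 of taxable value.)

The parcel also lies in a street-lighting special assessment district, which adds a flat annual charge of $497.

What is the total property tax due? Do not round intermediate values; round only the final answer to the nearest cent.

Assessed value = $1,353,800 × 0.77 = $1,042,426
Community College District: ($1,042,426 − $68,000) × 0.0012 = $974,426 × 0.0012 = $1,169.3112
Ironvale County: $1,042,426 × 0.01014 = $10,570.19964
Windmere Township: ($1,042,426 − $68,000) × 0.00169 = $974,426 × 0.00169 = $1,646.77994
Levies subtotal = $13,386.29078
Total = $13,386.29078 + $497 = $13,883.29078

$13,883.29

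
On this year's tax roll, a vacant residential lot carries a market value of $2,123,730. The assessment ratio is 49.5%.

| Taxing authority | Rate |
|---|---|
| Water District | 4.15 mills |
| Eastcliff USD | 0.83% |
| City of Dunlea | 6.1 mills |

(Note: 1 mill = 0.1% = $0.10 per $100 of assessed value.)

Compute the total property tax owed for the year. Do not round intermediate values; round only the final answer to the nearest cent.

$19,500.62

Assessed value = $2,123,730 × 0.495 = $1,051,246.35
Water District: $1,051,246.35 × 0.00415 = $4,362.6723525
Eastcliff USD: $1,051,246.35 × 0.0083 = $8,725.344705
City of Dunlea: $1,051,246.35 × 0.0061 = $6,412.602735
Total = $19,500.6197925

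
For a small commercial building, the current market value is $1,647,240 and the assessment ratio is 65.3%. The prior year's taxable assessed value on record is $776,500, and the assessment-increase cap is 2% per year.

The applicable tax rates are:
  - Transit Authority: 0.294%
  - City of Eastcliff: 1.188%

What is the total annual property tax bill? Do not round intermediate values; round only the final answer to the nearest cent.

Uncapped assessed value = $1,647,240 × 0.653 = $1,075,647.72
Cap limit = $776,500 × 1.02 = $792,030
Taxable assessed value = min($1,075,647.72, $792,030) = $792,030 (cap binds)
Transit Authority: $792,030 × 0.00294 = $2,328.5682
City of Eastcliff: $792,030 × 0.01188 = $9,409.3164
Total = $11,737.8846

$11,737.88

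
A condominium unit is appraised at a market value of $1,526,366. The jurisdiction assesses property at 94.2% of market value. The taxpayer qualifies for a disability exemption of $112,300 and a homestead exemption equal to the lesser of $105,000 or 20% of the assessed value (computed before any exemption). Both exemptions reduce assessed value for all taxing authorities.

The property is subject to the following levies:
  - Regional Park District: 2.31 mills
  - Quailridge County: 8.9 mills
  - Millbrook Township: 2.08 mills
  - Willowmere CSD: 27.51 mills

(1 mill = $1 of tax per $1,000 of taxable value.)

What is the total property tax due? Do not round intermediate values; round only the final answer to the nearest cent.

Assessed value = $1,526,366 × 0.942 = $1,437,836.772
Homestead exemption = min($105,000, 20% × $1,437,836.772) = min($105,000, $287,567.3544) = $105,000 (dollar cap binds)
Taxable value = $1,437,836.772 − $112,300 − $105,000 = $1,220,536.772
Regional Park District: $1,220,536.772 × 0.00231 = $2,819.43994332
Quailridge County: $1,220,536.772 × 0.0089 = $10,862.7772708
Millbrook Township: $1,220,536.772 × 0.00208 = $2,538.71648576
Willowmere CSD: $1,220,536.772 × 0.02751 = $33,576.96659772
Total = $49,797.9002976

$49,797.90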